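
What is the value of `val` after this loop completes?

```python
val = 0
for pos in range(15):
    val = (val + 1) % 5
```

Increment mod 5, 15 times = 0
`val` takes the values: 0 → 1 → 2 → 3 → 4 → 0 → 1 → 2 → 3 → 4 → 0 → 1 → 2 → 3 → 4 → 0

Answer: 0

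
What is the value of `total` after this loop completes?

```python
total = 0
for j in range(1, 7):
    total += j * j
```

Sum of squares 1² to 6² = 91
`total` takes the values: 0 → 1 → 5 → 14 → 30 → 55 → 91

Answer: 91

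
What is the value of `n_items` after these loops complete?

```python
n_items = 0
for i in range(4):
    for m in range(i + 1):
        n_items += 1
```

Triangle: 1 + 2 + ... + 4
`n_items` takes the values: 0 → 1 → 2 → 3 → 4 → 5 → 6 → 7 → 8 → 9 → 10

Answer: 10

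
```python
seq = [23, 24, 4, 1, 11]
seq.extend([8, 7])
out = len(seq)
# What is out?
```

Trace:
`seq = [23, 24, 4, 1, 11]` → seq = [23, 24, 4, 1, 11]
`seq.extend([8, 7])` → seq = [23, 24, 4, 1, 11, 8, 7]
`out = len(seq)` → out = 7
So out = 7

Answer: 7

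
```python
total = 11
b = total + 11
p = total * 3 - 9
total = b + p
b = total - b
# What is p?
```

Trace:
`total = 11` → total = 11
`b = total + 11` → b = 22
`p = total * 3 - 9` → p = 24
`total = b + p` → total = 46
`b = total - b` → b = 24
So p = 24

Answer: 24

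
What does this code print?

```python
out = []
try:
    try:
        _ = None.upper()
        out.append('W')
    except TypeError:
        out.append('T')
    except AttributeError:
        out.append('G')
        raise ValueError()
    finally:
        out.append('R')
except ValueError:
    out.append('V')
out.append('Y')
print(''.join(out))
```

Execution trace: 'G' (inner except AttributeError) → 'R' (inner finally) → 'V' (outer except ValueError) → 'Y' (after the try/except). Output: GRVY

Answer: GRVY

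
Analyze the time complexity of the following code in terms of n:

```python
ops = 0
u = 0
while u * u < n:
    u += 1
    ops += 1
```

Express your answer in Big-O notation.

Each loop level contributes: √n. Multiplying the contributions gives O(√n).

Answer: O(√n)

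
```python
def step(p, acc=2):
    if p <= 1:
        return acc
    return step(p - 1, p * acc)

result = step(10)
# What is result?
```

Accumulator trace (n, acc): (10, 2) -> (9, 20) -> (8, 180) -> (7, 1440) -> (6, 10080) -> (5, 60480) -> (4, 302400) -> (3, 1209600) -> (2, 3628800) -> (1, 7257600) -> return 7257600

Answer: 7257600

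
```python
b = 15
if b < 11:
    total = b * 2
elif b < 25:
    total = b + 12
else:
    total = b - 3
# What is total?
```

Trace:
`b = 15` → b = 15
`if b < 11: ...` → b < 11 is False, b < 25 is True → total = 27
So total = 27

Answer: 27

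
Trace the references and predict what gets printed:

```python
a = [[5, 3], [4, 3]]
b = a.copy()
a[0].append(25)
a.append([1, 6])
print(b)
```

Key concept: shallow copy with nested lists.
Step by step:
`a = [[5, 3], [4, 3]]` → a = [[5, 3], [4, 3]]
`b = a.copy()` → b = [[5, 3], [4, 3]]
`a[0].append(25)` → a = [[5, 3, 25], [4, 3]]; b = [[5, 3, 25], [4, 3]]
`a.append([1, 6])` → a = [[5, 3, 25], [4, 3], [1, 6]]
`print(b)` → prints [[5, 3, 25], [4, 3]]

Answer: [[5, 3, 25], [4, 3]]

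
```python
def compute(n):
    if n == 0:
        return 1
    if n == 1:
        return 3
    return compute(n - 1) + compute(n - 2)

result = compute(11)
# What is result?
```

Build up from base cases: compute(0)=1, compute(1)=3, compute(2)=4, compute(3)=7, compute(4)=11, compute(5)=18, compute(6)=29, ..., compute(11)=322

Answer: 322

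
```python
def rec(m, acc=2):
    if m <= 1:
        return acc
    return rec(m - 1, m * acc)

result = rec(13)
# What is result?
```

Accumulator trace (n, acc): (13, 2) -> (12, 26) -> (11, 312) -> (10, 3432) -> (9, 34320) -> (8, 308880) -> (7, 2471040) -> (6, 17297280) -> (5, 103783680) -> (4, 518918400) -> (3, 2075673600) -> (2, 6227020800) -> (1, 12454041600) -> return 12454041600

Answer: 12454041600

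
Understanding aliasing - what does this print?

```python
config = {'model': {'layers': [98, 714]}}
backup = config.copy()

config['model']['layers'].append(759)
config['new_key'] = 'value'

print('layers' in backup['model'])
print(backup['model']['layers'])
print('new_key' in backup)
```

Key concept: shallow copy gotcha with nested dict.
Step by step:
`config = {'model': {'layers': [98, 714]}}` → config = {'model': {'layers': [98, 714]}}
`backup = config.copy()` → backup = {'model': {'layers': [98, 714]}}
`config['model']['layers'].append(759)` → config = {'model': {'layers': [98, 714, 759]}}; backup = {'model': {'layers': [98, 714, 759]}}
`config['new_key'] = 'value'` → config = {'model': {'layers': [98, 714, 759]}, 'new_key': 'value'}
`print('layers' in backup['model'])` → prints True
`print(backup['model']['layers'])` → prints [98, 714, 759]
`print('new_key' in backup)` → prints False

Answer:
True
[98, 714, 759]
False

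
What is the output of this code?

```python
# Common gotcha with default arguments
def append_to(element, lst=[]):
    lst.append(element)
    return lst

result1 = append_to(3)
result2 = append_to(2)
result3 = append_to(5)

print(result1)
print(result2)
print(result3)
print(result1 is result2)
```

Key concept: mutable default argument gotcha.
Step by step:
`result1 = append_to(3)` → result1 = [3]
`result2 = append_to(2)` → result1 = [3, 2] (same object as result2); result2 = [3, 2] (same object as result1)
`result3 = append_to(5)` → result1 = [3, 2, 5] (same object as result2, result3); result2 = [3, 2, 5] (same object as result1, result3); result3 = [3, 2, 5] (same object as result1, result2)
`print(result1)` → prints [3, 2, 5]
`print(result2)` → prints [3, 2, 5]
`print(result3)` → prints [3, 2, 5]
`print(result1 is result2)` → prints True

Answer:
[3, 2, 5]
[3, 2, 5]
[3, 2, 5]
True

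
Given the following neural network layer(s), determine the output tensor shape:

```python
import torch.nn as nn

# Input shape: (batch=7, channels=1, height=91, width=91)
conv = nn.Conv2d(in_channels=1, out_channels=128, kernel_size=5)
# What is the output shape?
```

Input: (7, 1, 91, 91) -> Output: (7, 128, 87, 87)

Answer: (7, 128, 87, 87)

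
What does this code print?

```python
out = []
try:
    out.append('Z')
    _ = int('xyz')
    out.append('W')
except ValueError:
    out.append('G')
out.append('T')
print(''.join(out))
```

Execution trace: 'Z' (try body) → 'G' (except ValueError) → 'T' (after the try/except). Output: ZGT

Answer: ZGT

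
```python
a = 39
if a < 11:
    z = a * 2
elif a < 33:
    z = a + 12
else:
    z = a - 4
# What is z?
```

Trace:
`a = 39` → a = 39
`if a < 11: ...` → a < 11 is False, a < 33 is False, take else branch → z = 35
So z = 35

Answer: 35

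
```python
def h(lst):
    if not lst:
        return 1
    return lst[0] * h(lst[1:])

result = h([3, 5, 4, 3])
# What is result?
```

Product over [3, 5, 4, 3] = 3 * 5 * 4 * 3 = 180

Answer: 180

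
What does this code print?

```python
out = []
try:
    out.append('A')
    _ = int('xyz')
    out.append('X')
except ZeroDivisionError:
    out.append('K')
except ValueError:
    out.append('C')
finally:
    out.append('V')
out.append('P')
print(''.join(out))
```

Execution trace: 'A' (try body) → 'C' (except ValueError) → 'V' (finally) → 'P' (after the try/except). Output: ACVP

Answer: ACVP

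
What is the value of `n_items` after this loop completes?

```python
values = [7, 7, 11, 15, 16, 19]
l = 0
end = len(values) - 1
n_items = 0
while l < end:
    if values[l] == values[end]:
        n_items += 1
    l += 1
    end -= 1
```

Count matching pairs from ends
`n_items` takes the values: 0

Answer: 0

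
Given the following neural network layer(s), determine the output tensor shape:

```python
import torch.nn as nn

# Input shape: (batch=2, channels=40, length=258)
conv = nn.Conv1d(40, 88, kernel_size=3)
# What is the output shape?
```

Input: (2, 40, 258) -> Output: (2, 88, 256)

Answer: (2, 88, 256)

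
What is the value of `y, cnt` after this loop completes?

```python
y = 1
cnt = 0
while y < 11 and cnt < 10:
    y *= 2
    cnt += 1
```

Double until >= 11 or 10 iterations
`y, cnt` takes the values: (1, 0) → (2, 0) → (2, 1) → (4, 1) → (4, 2) → (8, 2) → (8, 3) → (16, 3) → (16, 4)

Answer: 16, 4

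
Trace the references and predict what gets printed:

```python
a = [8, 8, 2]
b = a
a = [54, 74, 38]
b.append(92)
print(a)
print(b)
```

Key concept: rebinding vs mutation: a is rebound to a new list, b still points at the original.
Step by step:
`a = [8, 8, 2]` → a = [8, 8, 2]
`b = a` → b = [8, 8, 2] (same object as a)
`a = [54, 74, 38]` → a = [54, 74, 38]
`b.append(92)` → b = [8, 8, 2, 92]
`print(a)` → prints [54, 74, 38]
`print(b)` → prints [8, 8, 2, 92]

Answer:
[54, 74, 38]
[8, 8, 2, 92]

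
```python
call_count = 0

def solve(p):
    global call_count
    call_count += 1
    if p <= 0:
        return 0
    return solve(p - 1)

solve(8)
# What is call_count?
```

Linear recursion stepping by 1: 9 calls from p=8 down to ≤0.

Answer: 9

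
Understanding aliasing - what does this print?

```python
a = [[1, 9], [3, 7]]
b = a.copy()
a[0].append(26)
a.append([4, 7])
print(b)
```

Key concept: shallow copy with nested lists.
Step by step:
`a = [[1, 9], [3, 7]]` → a = [[1, 9], [3, 7]]
`b = a.copy()` → b = [[1, 9], [3, 7]]
`a[0].append(26)` → a = [[1, 9, 26], [3, 7]]; b = [[1, 9, 26], [3, 7]]
`a.append([4, 7])` → a = [[1, 9, 26], [3, 7], [4, 7]]
`print(b)` → prints [[1, 9, 26], [3, 7]]

Answer: [[1, 9, 26], [3, 7]]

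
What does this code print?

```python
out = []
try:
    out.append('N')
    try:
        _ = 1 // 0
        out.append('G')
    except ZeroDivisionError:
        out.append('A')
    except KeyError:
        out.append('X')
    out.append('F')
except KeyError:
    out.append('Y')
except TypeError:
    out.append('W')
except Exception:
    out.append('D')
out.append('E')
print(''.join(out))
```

Execution trace: 'N' (try body) → 'A' (inner except ZeroDivisionError) → 'F' (try body, no exception) → 'E' (after the try/except). Output: NAFE

Answer: NAFE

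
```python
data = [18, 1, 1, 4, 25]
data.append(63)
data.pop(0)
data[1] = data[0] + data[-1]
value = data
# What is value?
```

Trace:
`data = [18, 1, 1, 4, 25]` → data = [18, 1, 1, 4, 25]
`data.append(63)` → data = [18, 1, 1, 4, 25, 63]
`data.pop(0)` → data = [1, 1, 4, 25, 63]
`data[1] = data[0] + data[-1]` → data = [1, 64, 4, 25, 63]
`value = data` → value = [1, 64, 4, 25, 63]
So value = [1, 64, 4, 25, 63]

Answer: [1, 64, 4, 25, 63]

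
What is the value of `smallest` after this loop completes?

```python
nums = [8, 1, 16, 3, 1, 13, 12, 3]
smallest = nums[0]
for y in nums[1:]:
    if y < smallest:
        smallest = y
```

Minimum of [8, 1, 16, 3, 1, 13, 12, 3]
`smallest` takes the values: 8 → 1

Answer: 1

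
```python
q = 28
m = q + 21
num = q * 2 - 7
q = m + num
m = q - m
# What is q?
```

Trace:
`q = 28` → q = 28
`m = q + 21` → m = 49
`num = q * 2 - 7` → num = 49
`q = m + num` → q = 98
`m = q - m` → m = 49
So q = 98

Answer: 98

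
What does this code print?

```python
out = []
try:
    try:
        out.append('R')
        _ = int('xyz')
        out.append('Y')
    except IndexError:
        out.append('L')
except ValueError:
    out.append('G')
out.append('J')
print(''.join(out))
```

Execution trace: 'R' (try body) → 'G' (outer except ValueError) → 'J' (after the try/except). Output: RGJ

Answer: RGJ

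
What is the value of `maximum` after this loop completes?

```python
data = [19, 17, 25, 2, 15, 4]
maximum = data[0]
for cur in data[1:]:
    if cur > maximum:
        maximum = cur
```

Maximum of [19, 17, 25, 2, 15, 4]
`maximum` takes the values: 19 → 25

Answer: 25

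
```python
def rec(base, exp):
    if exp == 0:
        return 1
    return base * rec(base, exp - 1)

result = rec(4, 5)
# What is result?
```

rec(4, 5) = 4 * 4 * 4 * 4 * 4 = 1024

Answer: 1024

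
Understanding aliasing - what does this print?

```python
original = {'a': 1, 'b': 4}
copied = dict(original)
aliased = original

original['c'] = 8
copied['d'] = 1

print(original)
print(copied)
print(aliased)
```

Key concept: dict() creates copy, assignment creates alias.
Step by step:
`original = {'a': 1, 'b': 4}` → original = {'a': 1, 'b': 4}
`copied = dict(original)` → copied = {'a': 1, 'b': 4}
`aliased = original` → aliased = {'a': 1, 'b': 4} (same object as original)
`original['c'] = 8` → original = {'a': 1, 'b': 4, 'c': 8} (same object as aliased); aliased = {'a': 1, 'b': 4, 'c': 8} (same object as original)
`copied['d'] = 1` → copied = {'a': 1, 'b': 4, 'd': 1}
`print(original)` → prints {'a': 1, 'b': 4, 'c': 8}
`print(copied)` → prints {'a': 1, 'b': 4, 'd': 1}
`print(aliased)` → prints {'a': 1, 'b': 4, 'c': 8}

Answer:
{'a': 1, 'b': 4, 'c': 8}
{'a': 1, 'b': 4, 'd': 1}
{'a': 1, 'b': 4, 'c': 8}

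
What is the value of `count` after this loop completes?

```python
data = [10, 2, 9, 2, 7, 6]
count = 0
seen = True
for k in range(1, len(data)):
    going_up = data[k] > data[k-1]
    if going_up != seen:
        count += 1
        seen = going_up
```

Count direction changes in [10, 2, 9, 2, 7, 6]
`count` takes the values: 0 → 1 → 2 → 3 → 4 → 5

Answer: 5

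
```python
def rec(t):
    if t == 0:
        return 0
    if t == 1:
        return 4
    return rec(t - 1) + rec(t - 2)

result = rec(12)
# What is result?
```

Build up from base cases: rec(0)=0, rec(1)=4, rec(2)=4, rec(3)=8, rec(4)=12, rec(5)=20, rec(6)=32, ..., rec(12)=576

Answer: 576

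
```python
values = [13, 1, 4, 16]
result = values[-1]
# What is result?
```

Trace:
`values = [13, 1, 4, 16]` → values = [13, 1, 4, 16]
`result = values[-1]` → result = 16
So result = 16

Answer: 16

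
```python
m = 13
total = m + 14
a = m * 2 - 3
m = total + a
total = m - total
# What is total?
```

Trace:
`m = 13` → m = 13
`total = m + 14` → total = 27
`a = m * 2 - 3` → a = 23
`m = total + a` → m = 50
`total = m - total` → total = 23
So total = 23

Answer: 23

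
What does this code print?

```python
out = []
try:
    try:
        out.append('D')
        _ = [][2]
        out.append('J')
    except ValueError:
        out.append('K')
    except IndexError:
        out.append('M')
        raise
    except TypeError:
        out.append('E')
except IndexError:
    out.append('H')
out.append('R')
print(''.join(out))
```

Execution trace: 'D' (inner try body) → 'M' (inner except IndexError) → 'H' (outer except IndexError) → 'R' (after the try/except). Output: DMHR

Answer: DMHR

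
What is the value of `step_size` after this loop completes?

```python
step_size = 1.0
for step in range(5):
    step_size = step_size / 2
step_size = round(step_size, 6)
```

Halving LR 5 times: 1 / 2^5
`step_size` takes the values: 1.0 → 0.5 → 0.25 → 0.125 → 0.0625 → 0.03125

Answer: 0.03125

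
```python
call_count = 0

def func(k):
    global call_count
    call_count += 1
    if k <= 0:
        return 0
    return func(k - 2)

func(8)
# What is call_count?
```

Linear recursion stepping by 2: 5 calls from k=8 down to ≤0.

Answer: 5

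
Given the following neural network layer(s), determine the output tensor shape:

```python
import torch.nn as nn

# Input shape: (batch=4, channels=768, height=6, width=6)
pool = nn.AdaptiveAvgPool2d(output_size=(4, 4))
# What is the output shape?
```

Input: (4, 768, 6, 6) -> Output: (4, 768, 4, 4)

Answer: (4, 768, 4, 4)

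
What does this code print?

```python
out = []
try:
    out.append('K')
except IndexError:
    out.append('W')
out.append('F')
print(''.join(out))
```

Execution trace: 'K' (try body, no exception) → 'F' (after the try/except). Output: KF

Answer: KF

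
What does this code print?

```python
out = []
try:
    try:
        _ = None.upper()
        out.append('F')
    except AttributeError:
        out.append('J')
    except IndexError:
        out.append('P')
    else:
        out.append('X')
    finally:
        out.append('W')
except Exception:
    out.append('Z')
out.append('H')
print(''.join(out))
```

Execution trace: 'J' (inner except AttributeError) → 'W' (inner finally) → 'H' (after the try/except). Output: JWH

Answer: JWH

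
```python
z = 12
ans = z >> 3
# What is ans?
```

Trace:
`z = 12` → z = 12
`ans = z >> 3` → ans = 1
So ans = 1

Answer: 1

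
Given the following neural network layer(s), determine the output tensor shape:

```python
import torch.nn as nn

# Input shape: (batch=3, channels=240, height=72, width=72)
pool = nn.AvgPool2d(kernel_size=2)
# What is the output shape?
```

Input: (3, 240, 72, 72) -> Output: (3, 240, 36, 36)

Answer: (3, 240, 36, 36)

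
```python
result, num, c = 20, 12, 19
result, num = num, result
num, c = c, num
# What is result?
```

Trace:
`result, num, c = 20, 12, 19` → result = 20; num = 12; c = 19
`result, num = num, result` → result = 12; num = 20
`num, c = c, num` → num = 19; c = 20
So result = 12

Answer: 12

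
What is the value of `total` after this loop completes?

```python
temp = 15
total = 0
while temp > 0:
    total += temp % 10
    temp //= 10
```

Sum digits of 15
`total` takes the values: 0 → 5 → 6

Answer: 6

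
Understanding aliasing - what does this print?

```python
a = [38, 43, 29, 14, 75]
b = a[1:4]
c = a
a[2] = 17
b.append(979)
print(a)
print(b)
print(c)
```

Key concept: slice vs alias.
Step by step:
`a = [38, 43, 29, 14, 75]` → a = [38, 43, 29, 14, 75]
`b = a[1:4]` → b = [43, 29, 14]
`c = a` → c = [38, 43, 29, 14, 75] (same object as a)
`a[2] = 17` → a = [38, 43, 17, 14, 75] (same object as c); c = [38, 43, 17, 14, 75] (same object as a)
`b.append(979)` → b = [43, 29, 14, 979]
`print(a)` → prints [38, 43, 17, 14, 75]
`print(b)` → prints [43, 29, 14, 979]
`print(c)` → prints [38, 43, 17, 14, 75]

Answer:
[38, 43, 17, 14, 75]
[43, 29, 14, 979]
[38, 43, 17, 14, 75]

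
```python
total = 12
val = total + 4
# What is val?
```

Trace:
`total = 12` → total = 12
`val = total + 4` → val = 16
So val = 16

Answer: 16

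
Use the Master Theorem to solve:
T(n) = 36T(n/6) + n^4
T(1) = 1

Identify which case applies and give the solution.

a=36, b=6, f(n)=n^4. log_6(36) = 2. Since c=4 > 2 and the regularity condition holds (36(n/6)^4 = (36/6^4)n^4 with 36/6^4 < 1), Case 3 applies: T(n) = Θ(f(n)) = O(n^4).

Answer: O(n^4) - Case 3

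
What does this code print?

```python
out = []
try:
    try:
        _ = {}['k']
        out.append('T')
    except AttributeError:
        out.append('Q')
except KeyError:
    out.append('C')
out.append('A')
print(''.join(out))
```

Execution trace: 'C' (outer except KeyError) → 'A' (after the try/except). Output: CA

Answer: CA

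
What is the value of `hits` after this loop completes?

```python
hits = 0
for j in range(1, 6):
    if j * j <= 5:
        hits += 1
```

Count numbers where j² ≤ 5
`hits` takes the values: 0 → 1 → 2

Answer: 2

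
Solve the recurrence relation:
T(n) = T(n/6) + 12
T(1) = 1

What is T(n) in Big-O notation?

Each step divides n by 6 and adds 12. After log_6(n) steps we reach T(1)=1. So T(n) = 12·log_6(n) + 1 = O(log n).

Answer: O(log n)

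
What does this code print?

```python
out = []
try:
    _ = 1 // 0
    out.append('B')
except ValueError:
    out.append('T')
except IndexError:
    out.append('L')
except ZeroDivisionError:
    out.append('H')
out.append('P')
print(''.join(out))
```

Execution trace: 'H' (except ZeroDivisionError) → 'P' (after the try/except). Output: HP

Answer: HP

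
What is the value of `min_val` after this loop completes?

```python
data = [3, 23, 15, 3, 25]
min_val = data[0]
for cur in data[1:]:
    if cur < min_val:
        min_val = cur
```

Minimum of [3, 23, 15, 3, 25]
`min_val` takes the values: 3

Answer: 3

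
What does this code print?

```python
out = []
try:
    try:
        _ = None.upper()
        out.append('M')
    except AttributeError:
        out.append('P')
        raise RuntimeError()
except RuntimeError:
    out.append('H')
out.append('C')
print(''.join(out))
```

Execution trace: 'P' (inner except AttributeError) → 'H' (outer except RuntimeError) → 'C' (after the try/except). Output: PHC

Answer: PHC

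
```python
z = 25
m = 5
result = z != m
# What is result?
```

Trace:
`z = 25` → z = 25
`m = 5` → m = 5
`result = z != m` → result = True
So result = True

Answer: True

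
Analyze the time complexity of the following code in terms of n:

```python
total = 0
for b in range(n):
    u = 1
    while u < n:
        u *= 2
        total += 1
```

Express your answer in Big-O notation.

Each loop level contributes: n × log n. Multiplying the contributions gives O(n log n).

Answer: O(n log n)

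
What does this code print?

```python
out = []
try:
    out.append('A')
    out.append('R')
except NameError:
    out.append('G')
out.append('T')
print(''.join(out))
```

Execution trace: 'A' (try body) → 'R' (try body, no exception) → 'T' (after the try/except). Output: ART

Answer: ART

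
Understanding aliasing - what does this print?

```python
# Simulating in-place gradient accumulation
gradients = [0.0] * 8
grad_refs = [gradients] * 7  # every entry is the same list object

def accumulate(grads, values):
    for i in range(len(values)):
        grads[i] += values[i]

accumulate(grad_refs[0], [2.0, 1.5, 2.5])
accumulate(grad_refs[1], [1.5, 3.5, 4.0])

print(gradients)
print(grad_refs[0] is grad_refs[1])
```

Key concept: gradient accumulation aliasing.
Step by step:
`gradients = [0.0] * 8` → gradients = [0.0, 0.0, 0.0, 0.0, 0.0, 0.0, 0.0, 0.0]
`grad_refs = [gradients] * 7` → grad_refs = [[0.0, 0.0, 0.0, 0.0, 0.0, 0.0, 0.0, 0.0], [0.0, 0.0, 0.0, 0.0, 0.0, 0.0, 0.0, 0.0], [0.0, 0.0, 0.0, 0.0, 0.0, 0.0, 0.0, 0.0], [0.0, 0.0, 0.0, 0.0, 0.0, 0.0, 0.0, 0.0], [0.0, 0.0, 0.0, 0.0, 0.0, 0.0, 0.0, 0.0], [0.0, 0.0, 0.0, 0.0, 0.0, 0.0, 0.0, 0.0], [0.0, 0.0, 0.0, 0.0, 0.0, 0.0, 0.0, 0.0]]
`accumulate(grad_refs[0], [2.0, 1.5, 2.5])` → gradients = [2.0, 1.5, 2.5, 0.0, 0.0, 0.0, 0.0, 0.0]; grad_refs = [[2.0, 1.5, 2.5, 0.0, 0.0, 0.0, 0.0, 0.0], [2.0, 1.5, 2.5, 0.0, 0.0, 0.0, 0.0, 0.0], [2.0, 1.5, 2.5, 0.0, 0.0, 0.0, 0.0, 0.0], [2.0, 1.5, 2.5, 0.0, 0.0, 0.0, 0.0, 0.0], [2.0, 1.5, 2.5, 0.0, 0.0, 0.0, 0.0, 0.0], [2.0, 1.5, 2.5, 0.0, 0.0, 0.0, 0.0, 0.0], [2.0, 1.5, 2.5, 0.0, 0.0, 0.0, 0.0, 0.0]]
`accumulate(grad_refs[1], [1.5, 3.5, 4.0])` → gradients = [3.5, 5.0, 6.5, 0.0, 0.0, 0.0, 0.0, 0.0]; grad_refs = [[3.5, 5.0, 6.5, 0.0, 0.0, 0.0, 0.0, 0.0], [3.5, 5.0, 6.5, 0.0, 0.0, 0.0, 0.0, 0.0], [3.5, 5.0, 6.5, 0.0, 0.0, 0.0, 0.0, 0.0], [3.5, 5.0, 6.5, 0.0, 0.0, 0.0, 0.0, 0.0], [3.5, 5.0, 6.5, 0.0, 0.0, 0.0, 0.0, 0.0], [3.5, 5.0, 6.5, 0.0, 0.0, 0.0, 0.0, 0.0], [3.5, 5.0, 6.5, 0.0, 0.0, 0.0, 0.0, 0.0]]
`print(gradients)` → prints [3.5, 5.0, 6.5, 0.0, 0.0, 0.0, 0.0, 0.0]
`print(grad_refs[0] is grad_refs[1])` → prints True

Answer:
[3.5, 5.0, 6.5, 0.0, 0.0, 0.0, 0.0, 0.0]
True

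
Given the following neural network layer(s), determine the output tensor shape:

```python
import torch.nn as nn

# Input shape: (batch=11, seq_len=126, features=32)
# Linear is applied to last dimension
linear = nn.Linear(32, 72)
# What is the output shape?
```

Input: (11, 126, 32) -> Output: (11, 126, 72)

Answer: (11, 126, 72)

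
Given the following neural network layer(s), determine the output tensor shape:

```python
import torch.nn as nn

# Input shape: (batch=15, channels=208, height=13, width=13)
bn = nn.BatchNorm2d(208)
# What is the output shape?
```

Input: (15, 208, 13, 13) -> Output: (15, 208, 13, 13)

Answer: (15, 208, 13, 13)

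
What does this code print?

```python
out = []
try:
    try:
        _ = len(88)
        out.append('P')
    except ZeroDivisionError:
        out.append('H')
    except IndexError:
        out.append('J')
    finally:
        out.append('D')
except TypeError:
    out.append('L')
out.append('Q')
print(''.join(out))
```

Execution trace: 'D' (inner finally) → 'L' (outer except TypeError) → 'Q' (after the try/except). Output: DLQ

Answer: DLQ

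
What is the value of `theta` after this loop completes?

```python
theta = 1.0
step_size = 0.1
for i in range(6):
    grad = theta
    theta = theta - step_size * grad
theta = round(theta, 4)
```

Gradient descent: w = 1.0 * (1 - 0.1)^6
`theta` takes the values: 1.0 → 0.9 → 0.81 → 0.729 → 0.6561 → 0.59049 → 0.531441 → 0.5314

Answer: 0.5314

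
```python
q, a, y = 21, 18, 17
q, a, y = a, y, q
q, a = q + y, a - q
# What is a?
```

Trace:
`q, a, y = 21, 18, 17` → q = 21; a = 18; y = 17
`q, a, y = a, y, q` → q = 18; a = 17; y = 21
`q, a = q + y, a - q` → q = 39; a = -1
So a = -1

Answer: -1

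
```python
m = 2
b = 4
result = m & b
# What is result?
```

Trace:
`m = 2` → m = 2
`b = 4` → b = 4
`result = m & b` → result = 0
So result = 0

Answer: 0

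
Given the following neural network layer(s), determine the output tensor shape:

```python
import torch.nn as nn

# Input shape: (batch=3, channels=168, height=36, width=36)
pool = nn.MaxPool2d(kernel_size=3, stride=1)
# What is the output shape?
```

Input: (3, 168, 36, 36) -> Output: (3, 168, 34, 34)

Answer: (3, 168, 34, 34)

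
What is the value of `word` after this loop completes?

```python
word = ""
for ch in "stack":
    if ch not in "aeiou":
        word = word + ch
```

Remove vowels from 'stack'
`word` takes the values: "" → "s" → "st" → "stc" → "stck"

Answer: "stck"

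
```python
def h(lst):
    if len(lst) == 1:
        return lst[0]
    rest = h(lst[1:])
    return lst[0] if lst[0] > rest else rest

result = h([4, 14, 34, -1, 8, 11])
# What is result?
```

Recursive max over [4, 14, 34, -1, 8, 11] = 34

Answer: 34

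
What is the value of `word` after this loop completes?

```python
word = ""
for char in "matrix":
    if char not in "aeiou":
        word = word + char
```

Remove vowels from 'matrix'
`word` takes the values: "" → "m" → "mt" → "mtr" → "mtrx"

Answer: "mtrx"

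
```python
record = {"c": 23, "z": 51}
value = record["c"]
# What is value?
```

Trace:
`record = {"c": 23, "z": 51}` → record = {'c': 23, 'z': 51}
`value = record["c"]` → value = 23
So value = 23

Answer: 23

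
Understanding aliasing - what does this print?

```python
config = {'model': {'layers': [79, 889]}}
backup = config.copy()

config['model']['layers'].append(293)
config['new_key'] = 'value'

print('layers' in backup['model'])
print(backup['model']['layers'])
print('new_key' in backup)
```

Key concept: shallow copy gotcha with nested dict.
Step by step:
`config = {'model': {'layers': [79, 889]}}` → config = {'model': {'layers': [79, 889]}}
`backup = config.copy()` → backup = {'model': {'layers': [79, 889]}}
`config['model']['layers'].append(293)` → config = {'model': {'layers': [79, 889, 293]}}; backup = {'model': {'layers': [79, 889, 293]}}
`config['new_key'] = 'value'` → config = {'model': {'layers': [79, 889, 293]}, 'new_key': 'value'}
`print('layers' in backup['model'])` → prints True
`print(backup['model']['layers'])` → prints [79, 889, 293]
`print('new_key' in backup)` → prints False

Answer:
True
[79, 889, 293]
False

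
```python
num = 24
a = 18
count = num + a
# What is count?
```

Trace:
`num = 24` → num = 24
`a = 18` → a = 18
`count = num + a` → count = 42
So count = 42

Answer: 42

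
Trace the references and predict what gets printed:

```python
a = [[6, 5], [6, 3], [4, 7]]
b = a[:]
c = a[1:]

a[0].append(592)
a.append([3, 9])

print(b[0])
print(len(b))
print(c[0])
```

Key concept: slice with nested mutation.
Step by step:
`a = [[6, 5], [6, 3], [4, 7]]` → a = [[6, 5], [6, 3], [4, 7]]
`b = a[:]` → b = [[6, 5], [6, 3], [4, 7]]
`c = a[1:]` → c = [[6, 3], [4, 7]]
`a[0].append(592)` → a = [[6, 5, 592], [6, 3], [4, 7]]; b = [[6, 5, 592], [6, 3], [4, 7]]
`a.append([3, 9])` → a = [[6, 5, 592], [6, 3], [4, 7], [3, 9]]
`print(b[0])` → prints [6, 5, 592]
`print(len(b))` → prints 3
`print(c[0])` → prints [6, 3]

Answer:
[6, 5, 592]
3
[6, 3]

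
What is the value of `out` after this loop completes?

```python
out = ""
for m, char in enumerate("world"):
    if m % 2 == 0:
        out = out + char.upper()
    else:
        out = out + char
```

Uppercase even positions in 'world'
`out` takes the values: "" → "W" → "Wo" → "WoR" → "WoRl" → "WoRlD"

Answer: "WoRlD"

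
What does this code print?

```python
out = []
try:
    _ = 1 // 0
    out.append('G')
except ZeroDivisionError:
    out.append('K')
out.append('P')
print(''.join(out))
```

Execution trace: 'K' (except ZeroDivisionError) → 'P' (after the try/except). Output: KP

Answer: KP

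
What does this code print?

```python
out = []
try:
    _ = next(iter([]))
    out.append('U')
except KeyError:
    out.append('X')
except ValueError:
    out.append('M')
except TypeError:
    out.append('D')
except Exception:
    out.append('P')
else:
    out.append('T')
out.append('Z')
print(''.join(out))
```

Execution trace: 'P' (except Exception) → 'Z' (after the try/except). Output: PZ

Answer: PZ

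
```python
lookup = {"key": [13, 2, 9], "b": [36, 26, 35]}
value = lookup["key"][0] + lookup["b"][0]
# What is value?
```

Trace:
`lookup = {"key": [13, 2, 9], "b": [36, 26, 35]}` → lookup = {'key': [13, 2, 9], 'b': [36, 26, 35]}
`value = lookup["key"][0] + lookup["b"][0]` → value = 49
So value = 49

Answer: 49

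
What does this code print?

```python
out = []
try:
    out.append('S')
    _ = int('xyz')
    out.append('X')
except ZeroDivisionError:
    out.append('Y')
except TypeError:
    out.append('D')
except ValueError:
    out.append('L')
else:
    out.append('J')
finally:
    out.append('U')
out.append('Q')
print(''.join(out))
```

Execution trace: 'S' (try body) → 'L' (except ValueError) → 'U' (finally) → 'Q' (after the try/except). Output: SLUQ

Answer: SLUQ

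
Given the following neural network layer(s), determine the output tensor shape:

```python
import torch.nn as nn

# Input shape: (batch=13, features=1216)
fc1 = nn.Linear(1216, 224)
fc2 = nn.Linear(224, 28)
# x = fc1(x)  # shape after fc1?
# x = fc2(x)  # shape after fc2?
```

Input: (13, 1216) -> after fc1: (13, 224) -> Output: (13, 28)

Answer: (13, 28)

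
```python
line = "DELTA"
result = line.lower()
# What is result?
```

Trace:
`line = "DELTA"` → line = 'DELTA'
`result = line.lower()` → result = 'delta'
So result = 'delta'

Answer: 'delta'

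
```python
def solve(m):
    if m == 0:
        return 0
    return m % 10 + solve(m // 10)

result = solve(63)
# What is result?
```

Sum of digits of 63: 3 + 6 = 9

Answer: 9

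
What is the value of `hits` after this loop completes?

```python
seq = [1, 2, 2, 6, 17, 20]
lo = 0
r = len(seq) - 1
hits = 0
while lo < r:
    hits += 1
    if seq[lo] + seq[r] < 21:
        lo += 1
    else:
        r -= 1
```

Steps to find pair summing to 21
`hits` takes the values: 0 → 1 → 2 → 3 → 4 → 5

Answer: 5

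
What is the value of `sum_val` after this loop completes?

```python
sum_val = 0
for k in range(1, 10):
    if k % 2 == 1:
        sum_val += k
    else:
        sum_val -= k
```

Add odd, subtract even
`sum_val` takes the values: 0 → 1 → -1 → 2 → -2 → 3 → -3 → 4 → -4 → 5

Answer: 5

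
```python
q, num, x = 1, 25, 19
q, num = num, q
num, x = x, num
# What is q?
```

Trace:
`q, num, x = 1, 25, 19` → q = 1; num = 25; x = 19
`q, num = num, q` → q = 25; num = 1
`num, x = x, num` → num = 19; x = 1
So q = 25

Answer: 25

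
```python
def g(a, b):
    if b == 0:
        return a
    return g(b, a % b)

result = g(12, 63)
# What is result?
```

g(12, 63) -> g(63, 12) -> g(12, 3) -> g(3, 0) -> 3

Answer: 3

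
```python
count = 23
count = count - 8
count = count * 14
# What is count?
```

Trace:
`count = 23` → count = 23
`count = count - 8` → count = 15
`count = count * 14` → count = 210
So count = 210

Answer: 210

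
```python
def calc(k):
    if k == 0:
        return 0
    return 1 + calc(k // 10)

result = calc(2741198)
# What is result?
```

Count of digits of 2741198: 7

Answer: 7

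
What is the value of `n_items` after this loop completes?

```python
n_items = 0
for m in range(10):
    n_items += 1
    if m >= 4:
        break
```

Loop breaks when m reaches 4, n_items is 5
`n_items` takes the values: 0 → 1 → 2 → 3 → 4 → 5

Answer: 5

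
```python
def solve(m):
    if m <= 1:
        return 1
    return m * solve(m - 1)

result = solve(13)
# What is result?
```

solve(13) = 13 * 12 * 11 * 10 * 9 * 8 * 7 * 6 * 5 * 4 * 3 * 2 * 1 = 6227020800

Answer: 6227020800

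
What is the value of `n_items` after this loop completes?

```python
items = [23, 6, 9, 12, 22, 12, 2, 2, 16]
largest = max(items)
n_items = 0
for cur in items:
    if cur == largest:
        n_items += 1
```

Count of max value 23 in [23, 6, 9, 12, 22, 12, 2, 2, 16]
`n_items` takes the values: 0 → 1

Answer: 1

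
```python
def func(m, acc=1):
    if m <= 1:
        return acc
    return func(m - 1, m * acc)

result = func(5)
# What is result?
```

Accumulator trace (n, acc): (5, 1) -> (4, 5) -> (3, 20) -> (2, 60) -> (1, 120) -> return 120

Answer: 120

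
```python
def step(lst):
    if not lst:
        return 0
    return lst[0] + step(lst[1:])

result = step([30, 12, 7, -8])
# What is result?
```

30 + 12 + 7 + (-8) + 0 = 41

Answer: 41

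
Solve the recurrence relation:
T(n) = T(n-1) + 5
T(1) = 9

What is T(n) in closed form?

Unrolling: T(n) = T(1) + 5·(n-1) = 9 + 5(n-1) = 5n + 4.

Answer: T(n) = 5n + 4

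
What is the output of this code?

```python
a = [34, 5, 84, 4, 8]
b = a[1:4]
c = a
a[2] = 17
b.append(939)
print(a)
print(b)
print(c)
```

Key concept: slice vs alias.
Step by step:
`a = [34, 5, 84, 4, 8]` → a = [34, 5, 84, 4, 8]
`b = a[1:4]` → b = [5, 84, 4]
`c = a` → c = [34, 5, 84, 4, 8] (same object as a)
`a[2] = 17` → a = [34, 5, 17, 4, 8] (same object as c); c = [34, 5, 17, 4, 8] (same object as a)
`b.append(939)` → b = [5, 84, 4, 939]
`print(a)` → prints [34, 5, 17, 4, 8]
`print(b)` → prints [5, 84, 4, 939]
`print(c)` → prints [34, 5, 17, 4, 8]

Answer:
[34, 5, 17, 4, 8]
[5, 84, 4, 939]
[34, 5, 17, 4, 8]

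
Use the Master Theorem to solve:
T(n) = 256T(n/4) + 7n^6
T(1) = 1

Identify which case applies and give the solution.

a=256, b=4, f(n)=7n^6. log_4(256) = 4. Since c=6 > 4 and the regularity condition holds (256(n/4)^6 = (256/4^6)n^6 with 256/4^6 < 1), Case 3 applies: T(n) = Θ(f(n)) = O(n^6).

Answer: O(n^6) - Case 3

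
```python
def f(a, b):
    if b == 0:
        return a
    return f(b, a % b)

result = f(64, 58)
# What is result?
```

f(64, 58) -> f(58, 6) -> f(6, 4) -> f(4, 2) -> f(2, 0) -> 2

Answer: 2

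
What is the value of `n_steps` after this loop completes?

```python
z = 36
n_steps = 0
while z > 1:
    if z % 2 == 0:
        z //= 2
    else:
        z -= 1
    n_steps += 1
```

Steps to reduce 36 to 1
`n_steps` takes the values: 0 → 1 → 2 → 3 → 4 → 5 → 6

Answer: 6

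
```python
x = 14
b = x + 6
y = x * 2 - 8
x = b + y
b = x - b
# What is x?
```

Trace:
`x = 14` → x = 14
`b = x + 6` → b = 20
`y = x * 2 - 8` → y = 20
`x = b + y` → x = 40
`b = x - b` → b = 20
So x = 40

Answer: 40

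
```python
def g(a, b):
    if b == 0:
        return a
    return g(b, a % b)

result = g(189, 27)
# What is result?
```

g(189, 27) -> g(27, 0) -> 27

Answer: 27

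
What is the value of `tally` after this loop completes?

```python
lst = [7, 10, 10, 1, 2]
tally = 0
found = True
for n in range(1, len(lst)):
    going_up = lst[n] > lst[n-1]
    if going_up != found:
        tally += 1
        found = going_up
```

Count direction changes in [7, 10, 10, 1, 2]
`tally` takes the values: 0 → 1 → 2

Answer: 2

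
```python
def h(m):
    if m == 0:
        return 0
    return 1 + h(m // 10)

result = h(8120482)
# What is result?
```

Count of digits of 8120482: 7

Answer: 7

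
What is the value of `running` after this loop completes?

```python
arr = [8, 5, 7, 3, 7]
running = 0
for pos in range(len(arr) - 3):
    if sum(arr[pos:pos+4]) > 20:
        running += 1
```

Count windows with sum > 20
`running` takes the values: 0 → 1 → 2

Answer: 2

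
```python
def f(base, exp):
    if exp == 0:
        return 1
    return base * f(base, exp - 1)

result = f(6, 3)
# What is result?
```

f(6, 3) = 6 * 6 * 6 = 216

Answer: 216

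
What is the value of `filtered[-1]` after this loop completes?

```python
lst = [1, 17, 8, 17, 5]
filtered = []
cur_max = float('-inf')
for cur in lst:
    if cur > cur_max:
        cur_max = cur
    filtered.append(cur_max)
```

Running max ends at 17
`filtered` takes the values: [] → [1] → [1, 17] → [1, 17, 17] → [1, 17, 17, 17] → [1, 17, 17, 17, 17]
So `filtered[-1]` = 17

Answer: 17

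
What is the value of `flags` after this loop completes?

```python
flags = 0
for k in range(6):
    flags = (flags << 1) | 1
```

Build 6 consecutive 1-bits: 0b111111
`flags` takes the values: 0 → 1 → 3 → 7 → 15 → 31 → 63

Answer: 63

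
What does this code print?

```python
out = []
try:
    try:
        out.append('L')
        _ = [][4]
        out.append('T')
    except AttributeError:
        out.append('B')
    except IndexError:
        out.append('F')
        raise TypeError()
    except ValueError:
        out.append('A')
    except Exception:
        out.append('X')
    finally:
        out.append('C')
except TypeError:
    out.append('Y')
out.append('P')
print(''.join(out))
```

Execution trace: 'L' (inner try body) → 'F' (inner except IndexError) → 'C' (inner finally) → 'Y' (outer except TypeError) → 'P' (after the try/except). Output: LFCYP

Answer: LFCYP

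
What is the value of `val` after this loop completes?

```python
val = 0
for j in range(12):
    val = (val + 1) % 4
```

Increment mod 4, 12 times = 0
`val` takes the values: 0 → 1 → 2 → 3 → 0 → 1 → 2 → 3 → 0 → 1 → 2 → 3 → 0

Answer: 0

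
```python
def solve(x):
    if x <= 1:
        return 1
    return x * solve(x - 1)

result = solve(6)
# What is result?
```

solve(6) = 6 * 5 * 4 * 3 * 2 * 1 = 720

Answer: 720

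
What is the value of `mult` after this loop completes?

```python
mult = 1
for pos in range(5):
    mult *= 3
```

3^5 = 243
`mult` takes the values: 1 → 3 → 9 → 27 → 81 → 243

Answer: 243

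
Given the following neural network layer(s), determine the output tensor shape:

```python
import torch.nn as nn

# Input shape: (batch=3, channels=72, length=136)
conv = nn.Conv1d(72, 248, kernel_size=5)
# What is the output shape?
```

Input: (3, 72, 136) -> Output: (3, 248, 132)

Answer: (3, 248, 132)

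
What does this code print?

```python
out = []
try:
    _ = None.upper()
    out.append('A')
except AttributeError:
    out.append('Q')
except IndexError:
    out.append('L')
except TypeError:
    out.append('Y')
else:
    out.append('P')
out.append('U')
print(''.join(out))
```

Execution trace: 'Q' (except AttributeError) → 'U' (after the try/except). Output: QU

Answer: QU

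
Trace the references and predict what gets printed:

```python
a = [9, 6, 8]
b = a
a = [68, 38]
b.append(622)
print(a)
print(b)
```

Key concept: rebinding vs mutation: a is rebound to a new list, b still points at the original.
Step by step:
`a = [9, 6, 8]` → a = [9, 6, 8]
`b = a` → b = [9, 6, 8] (same object as a)
`a = [68, 38]` → a = [68, 38]
`b.append(622)` → b = [9, 6, 8, 622]
`print(a)` → prints [68, 38]
`print(b)` → prints [9, 6, 8, 622]

Answer:
[68, 38]
[9, 6, 8, 622]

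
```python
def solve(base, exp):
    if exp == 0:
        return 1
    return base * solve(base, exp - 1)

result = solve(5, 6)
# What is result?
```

solve(5, 6) = 5 * 5 * 5 * 5 * 5 * 5 = 15625

Answer: 15625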